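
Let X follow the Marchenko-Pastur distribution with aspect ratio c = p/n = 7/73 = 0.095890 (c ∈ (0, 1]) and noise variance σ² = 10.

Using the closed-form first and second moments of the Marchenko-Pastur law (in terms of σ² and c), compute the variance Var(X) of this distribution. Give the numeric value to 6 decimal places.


Recall the MP moments m_1 = E[X] = σ² and m_2 = E[X²] = σ⁴ (1 + c).
m_1 = E[X] = σ² = 10, so m_1² = 100.
m_2 = E[X²] = σ⁴ (1 + c) = 100 · (1 + 0.095890) = 100 · 1.095890 = 109.589041.
(Note m_2 − m_1² simplifies to c · σ⁴ = 0.095890 · 100.)

Var(X) = m_2 − m_1² = 109.589041 − 100 = 9.589041.


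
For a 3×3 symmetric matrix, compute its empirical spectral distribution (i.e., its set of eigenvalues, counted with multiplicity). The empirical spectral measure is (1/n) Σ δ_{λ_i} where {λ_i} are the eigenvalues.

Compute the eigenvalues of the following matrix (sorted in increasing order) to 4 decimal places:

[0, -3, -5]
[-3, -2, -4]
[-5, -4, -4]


Since M is real symmetric, all three eigenvalues are real; they are the roots of det(λI − M) = λ³ − (tr M) λ² + s λ − det M, where s is the sum of the principal 2×2 minors.
tr M = 0 + (-2) + (-4) = -6.
s = (0·(-2) − (-3)²) + (0·(-4) − (-5)²) + ((-2)·(-4) − (-4)²) = -9 + (-25) + (-8) = -42.
det M (expand along row 1) = 0·(-8) − (-3)·(-8) + (-5)·2 = -34.
Characteristic polynomial: λ³ + 6λ² − 42λ + 34 = 0.
Substitute λ = y + (tr M)/3 = y − 2.000000 to remove the quadratic term: y³ + p·y + q = 0 with p = s − (tr M)²/3 = -54.000000 and q = −2(tr M)³/27 + (tr M)·s/3 − det M = 134.000000.
Three real roots ⇒ use the trigonometric (Viète) form: r = 2√(−p/3) = 8.485281, φ = arccos(3q/(p·r)) = arccos(-0.877336) = 2.641079 rad.
y_k = r·cos(φ/3 − 2πk/3) for k = 0, 1, 2 gives y = 5.404054, 2.963407, -8.367462.
λ_k = y_k − 2.000000 gives λ = 3.4041, 0.9634, -10.3675 (check: the sum is -6.0000 = tr M).

Eigenvalues sorted in increasing order: [-10.3675, 0.9634, 3.4041].


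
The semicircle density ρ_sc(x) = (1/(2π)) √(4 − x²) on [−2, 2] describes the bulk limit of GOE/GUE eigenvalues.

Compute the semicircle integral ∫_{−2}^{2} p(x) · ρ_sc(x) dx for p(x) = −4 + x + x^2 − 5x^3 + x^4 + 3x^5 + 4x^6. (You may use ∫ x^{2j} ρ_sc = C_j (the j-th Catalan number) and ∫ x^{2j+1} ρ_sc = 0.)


Write p(x) = Σ a_i x^i, split into monomials and integrate each against ρ_sc separately.
Using ∫ x^{2j} ρ_sc = C_j = (1/(j+1)) C(2j, j) (Catalan numbers) and ∫ x^{2j+1} ρ_sc = 0 (odd monomials vanish by symmetry):
  i = 0 (even): a_0 · C_{0} = -4 · 1 = -4
  i = 1 (odd): ∫ x^1 ρ_sc = 0 (vanishes)
  i = 2 (even): a_2 · C_{1} = 1 · 1 = 1
  i = 3 (odd): ∫ x^3 ρ_sc = 0 (vanishes)
  i = 4 (even): a_4 · C_{2} = 1 · 2 = 2
  i = 5 (odd): ∫ x^5 ρ_sc = 0 (vanishes)
  i = 6 (even): a_6 · C_{3} = 4 · 5 = 20

Summing the contributions: ∫_{−2}^{2} p(x) ρ_sc(x) dx = (-4) + 1 + 2 + 20 = 19.


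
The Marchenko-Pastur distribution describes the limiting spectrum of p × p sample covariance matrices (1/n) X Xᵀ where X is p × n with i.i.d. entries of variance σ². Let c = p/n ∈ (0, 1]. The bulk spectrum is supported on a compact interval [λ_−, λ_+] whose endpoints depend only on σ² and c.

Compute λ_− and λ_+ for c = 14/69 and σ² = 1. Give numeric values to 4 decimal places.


c = 14/69 = 0.202899; √c = 0.450443.
λ_− = σ² (1 − √c)² = 1 · (1 − 0.450443)² = 1 · (0.549557)² = 0.302013.
λ_+ = σ² (1 + √c)² = 1 · (1 + 0.450443)² = 1 · (1.450443)² = 2.103784.

Rounded to 4 decimal places: λ_− ≈ 0.3020, λ_+ ≈ 2.1038.


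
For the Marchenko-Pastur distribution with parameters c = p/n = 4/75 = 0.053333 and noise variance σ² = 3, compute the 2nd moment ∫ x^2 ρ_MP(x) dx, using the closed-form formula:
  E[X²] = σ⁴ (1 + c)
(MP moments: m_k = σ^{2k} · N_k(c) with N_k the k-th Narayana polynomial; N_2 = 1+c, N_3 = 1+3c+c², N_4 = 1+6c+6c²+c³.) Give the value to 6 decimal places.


E[X²] = σ⁴ (1 + c) (second MP moment). With σ² = 3 (so σ⁴ = 9) and c = 4/75 = 0.053333: E[X²] = 9 · (1 + 0.053333) = 9 · 1.053333.

So E[X^2] = 9.480000.


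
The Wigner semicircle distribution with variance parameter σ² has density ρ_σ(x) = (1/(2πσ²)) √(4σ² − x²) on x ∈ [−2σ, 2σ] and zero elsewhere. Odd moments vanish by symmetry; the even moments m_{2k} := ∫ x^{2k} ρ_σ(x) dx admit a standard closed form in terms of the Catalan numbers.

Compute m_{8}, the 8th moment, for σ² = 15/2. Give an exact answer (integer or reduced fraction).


By the scaled semicircle moment identity, m_{2k} = σ^{2k} · C_k with k = 4.
C_4 = (1/(k+1)) · C(2k, k) = (1/5) · C(8, 4) = (1/5) · 70 = 14.
σ^{2k} = (σ²)^k = (15/2)^4 = 50625/16.

Therefore m_{8} = σ^{8} · C_4 = (50625/16) · 14 = 354375/8.


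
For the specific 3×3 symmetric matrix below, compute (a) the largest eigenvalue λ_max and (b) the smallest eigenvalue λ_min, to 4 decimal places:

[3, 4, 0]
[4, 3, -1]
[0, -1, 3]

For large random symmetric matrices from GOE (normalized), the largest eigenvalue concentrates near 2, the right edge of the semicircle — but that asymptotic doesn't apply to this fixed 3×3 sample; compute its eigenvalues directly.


Since M is real symmetric, all three eigenvalues are real; they are the roots of det(λI − M) = λ³ − (tr M) λ² + s λ − det M, where s is the sum of the principal 2×2 minors.
tr M = 3 + 3 + 3 = 9.
s = (3·3 − 4²) + (3·3 − 0²) + (3·3 − (-1)²) = -7 + 9 + 8 = 10.
det M (expand along row 1) = 3·8 − 4·12 + 0·(-4) = -24.
Characteristic polynomial: λ³ − 9λ² + 10λ + 24 = 0.
Substitute λ = y + (tr M)/3 = y + 3.000000 to remove the quadratic term: y³ + p·y + q = 0 with p = s − (tr M)²/3 = -17.000000 and q = −2(tr M)³/27 + (tr M)·s/3 − det M = 0.000000.
Three real roots ⇒ use the trigonometric (Viète) form: r = 2√(−p/3) = 4.760952, φ = arccos(3q/(p·r)) = arccos(0.000000) = 1.570796 rad.
y_k = r·cos(φ/3 − 2πk/3) for k = 0, 1, 2 gives y = 4.123106, 0.000000, -4.123106.
λ_k = y_k + 3.000000 gives λ = 7.1231, 3.0000, -1.1231 (check: the sum is 9.0000 = tr M).

Hence λ_max = 7.1231 and λ_min = -1.1231.


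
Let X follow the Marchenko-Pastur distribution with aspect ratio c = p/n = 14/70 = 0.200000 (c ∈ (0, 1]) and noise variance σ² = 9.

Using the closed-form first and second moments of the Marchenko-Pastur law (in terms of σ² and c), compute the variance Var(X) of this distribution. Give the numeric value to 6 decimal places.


Recall the MP moments m_1 = E[X] = σ² and m_2 = E[X²] = σ⁴ (1 + c).
m_1 = E[X] = σ² = 9, so m_1² = 81.
m_2 = E[X²] = σ⁴ (1 + c) = 81 · (1 + 0.200000) = 81 · 1.200000 = 97.200000.
(Note m_2 − m_1² simplifies to c · σ⁴ = 0.200000 · 81.)

Var(X) = m_2 − m_1² = 97.200000 − 81 = 16.200000.


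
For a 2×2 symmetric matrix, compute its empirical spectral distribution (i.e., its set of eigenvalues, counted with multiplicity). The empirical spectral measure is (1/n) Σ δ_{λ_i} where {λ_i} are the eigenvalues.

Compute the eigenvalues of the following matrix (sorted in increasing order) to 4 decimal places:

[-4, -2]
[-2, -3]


Since M is real symmetric, both eigenvalues are real; they are the roots of det(λI − M) = λ² − (tr M) λ + det M.
tr M = -4 + (-3) = -7.
det M = (-4)·(-3) − (-2)² = 12 − 4 = 8.
Characteristic polynomial: λ² + 7λ + 8 = 0.
Discriminant Δ = (tr M)² − 4·det M = 49 − 32 = 17; √Δ = 4.123106.
λ = (tr M ± √Δ)/2 = (-7 ± 4.123106)/2, giving (tr M − √Δ)/2 = -5.5616 and (tr M + √Δ)/2 = -1.4384.

Eigenvalues sorted in increasing order: [-5.5616, -1.4384].


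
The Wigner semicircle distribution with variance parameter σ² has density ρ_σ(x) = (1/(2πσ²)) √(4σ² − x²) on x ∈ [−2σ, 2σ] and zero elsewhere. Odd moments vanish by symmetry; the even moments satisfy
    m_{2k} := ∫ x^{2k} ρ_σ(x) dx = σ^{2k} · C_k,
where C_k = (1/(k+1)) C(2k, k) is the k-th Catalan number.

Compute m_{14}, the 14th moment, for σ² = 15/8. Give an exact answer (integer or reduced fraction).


By the scaled semicircle moment identity, m_{2k} = σ^{2k} · C_k with k = 7.
C_7 = (1/(k+1)) · C(2k, k) = (1/8) · C(14, 7) = (1/8) · 3432 = 429.
σ^{2k} = (σ²)^k = (15/8)^7 = 170859375/2097152.

Therefore m_{14} = σ^{14} · C_7 = (170859375/2097152) · 429 = 73298671875/2097152.


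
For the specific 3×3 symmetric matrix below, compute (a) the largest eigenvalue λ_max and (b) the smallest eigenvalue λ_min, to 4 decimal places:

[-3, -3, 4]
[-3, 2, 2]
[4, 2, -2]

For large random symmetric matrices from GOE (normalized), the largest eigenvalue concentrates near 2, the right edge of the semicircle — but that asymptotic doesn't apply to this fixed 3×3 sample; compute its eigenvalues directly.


Since M is real symmetric, all three eigenvalues are real; they are the roots of det(λI − M) = λ³ − (tr M) λ² + s λ − det M, where s is the sum of the principal 2×2 minors.
tr M = -3 + 2 + (-2) = -3.
s = ((-3)·2 − (-3)²) + ((-3)·(-2) − 4²) + (2·(-2) − 2²) = -15 + (-10) + (-8) = -33.
det M (expand along row 1) = (-3)·(-8) − (-3)·(-2) + 4·(-14) = -38.
Characteristic polynomial: λ³ + 3λ² − 33λ + 38 = 0.
Substitute λ = y + (tr M)/3 = y − 1.000000 to remove the quadratic term: y³ + p·y + q = 0 with p = s − (tr M)²/3 = -36.000000 and q = −2(tr M)³/27 + (tr M)·s/3 − det M = 73.000000.
Three real roots ⇒ use the trigonometric (Viète) form: r = 2√(−p/3) = 6.928203, φ = arccos(3q/(p·r)) = arccos(-0.878054) = 2.642576 rad.
y_k = r·cos(φ/3 − 2πk/3) for k = 0, 1, 2 gives y = 4.409726, 2.422851, -6.832577.
λ_k = y_k − 1.000000 gives λ = 3.4097, 1.4229, -7.8326 (check: the sum is -3.0000 = tr M).

Hence λ_max = 3.4097 and λ_min = -7.8326.


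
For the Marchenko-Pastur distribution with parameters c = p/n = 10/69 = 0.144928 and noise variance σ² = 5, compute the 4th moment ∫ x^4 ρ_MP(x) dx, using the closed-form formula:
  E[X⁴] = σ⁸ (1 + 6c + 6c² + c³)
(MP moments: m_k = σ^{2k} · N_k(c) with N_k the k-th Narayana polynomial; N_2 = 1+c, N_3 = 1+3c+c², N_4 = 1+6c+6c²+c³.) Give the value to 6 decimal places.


E[X⁴] = σ⁸ (1 + 6c + 6c² + c³) (fourth MP moment). With σ² = 5 (so σ⁸ = 625) and c = 10/69 = 0.144928: E[X⁴] = 625 · (1 + 6·0.144928 + 6·(0.144928)² + (0.144928)³) = 625 · 1.998633.

So E[X^4] = 1249.145762.


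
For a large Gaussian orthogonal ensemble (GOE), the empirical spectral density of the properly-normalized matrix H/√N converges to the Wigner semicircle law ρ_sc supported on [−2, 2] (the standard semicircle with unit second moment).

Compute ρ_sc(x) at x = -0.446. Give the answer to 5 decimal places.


ρ_sc(x) = (1/(2π)) √(4 − x²). With x = -0.446:
  4 − x² = 4 − (-0.446)² = 4 − 0.198916 = 3.801084.
  √(4 − x²) = 1.949637.
  1/(2π) = 0.159155.
  ρ_sc(-0.446) = 0.159155 · 1.949637 = 0.310294.

Rounded to 5 decimal places: ρ_sc(-0.446) ≈ 0.31029.


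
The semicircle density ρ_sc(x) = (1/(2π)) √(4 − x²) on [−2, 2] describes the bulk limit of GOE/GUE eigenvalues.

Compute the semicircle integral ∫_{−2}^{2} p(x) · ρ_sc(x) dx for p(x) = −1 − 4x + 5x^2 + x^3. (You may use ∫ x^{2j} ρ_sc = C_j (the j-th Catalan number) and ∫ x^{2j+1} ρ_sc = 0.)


Write p(x) = Σ a_i x^i, split into monomials and integrate each against ρ_sc separately.
Using ∫ x^{2j} ρ_sc = C_j = (1/(j+1)) C(2j, j) (Catalan numbers) and ∫ x^{2j+1} ρ_sc = 0 (odd monomials vanish by symmetry):
  i = 0 (even): a_0 · C_{0} = -1 · 1 = -1
  i = 1 (odd): ∫ x^1 ρ_sc = 0 (vanishes)
  i = 2 (even): a_2 · C_{1} = 5 · 1 = 5
  i = 3 (odd): ∫ x^3 ρ_sc = 0 (vanishes)

Summing the contributions: ∫_{−2}^{2} p(x) ρ_sc(x) dx = (-1) + 5 = 4.


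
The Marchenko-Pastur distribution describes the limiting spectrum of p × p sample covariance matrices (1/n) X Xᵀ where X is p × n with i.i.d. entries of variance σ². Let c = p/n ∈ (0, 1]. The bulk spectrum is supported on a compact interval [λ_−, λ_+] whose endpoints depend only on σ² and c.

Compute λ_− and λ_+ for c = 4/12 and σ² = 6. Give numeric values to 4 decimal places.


c = 4/12 = 0.333333; √c = 0.577350.
λ_− = σ² (1 − √c)² = 6 · (1 − 0.577350)² = 6 · (0.422650)² = 1.071797.
λ_+ = σ² (1 + √c)² = 6 · (1 + 0.577350)² = 6 · (1.577350)² = 14.928203.

Rounded to 4 decimal places: λ_− ≈ 1.0718, λ_+ ≈ 14.9282.


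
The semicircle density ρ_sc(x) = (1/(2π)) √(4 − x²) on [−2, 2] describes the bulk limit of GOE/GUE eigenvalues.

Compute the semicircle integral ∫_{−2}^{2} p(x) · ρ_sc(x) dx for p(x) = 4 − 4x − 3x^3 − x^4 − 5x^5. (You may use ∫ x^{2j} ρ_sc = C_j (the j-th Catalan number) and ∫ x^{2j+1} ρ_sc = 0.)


Write p(x) = Σ a_i x^i, split into monomials and integrate each against ρ_sc separately.
Using ∫ x^{2j} ρ_sc = C_j = (1/(j+1)) C(2j, j) (Catalan numbers) and ∫ x^{2j+1} ρ_sc = 0 (odd monomials vanish by symmetry):
  i = 0 (even): a_0 · C_{0} = 4 · 1 = 4
  i = 1 (odd): ∫ x^1 ρ_sc = 0 (vanishes)
  i = 3 (odd): ∫ x^3 ρ_sc = 0 (vanishes)
  i = 4 (even): a_4 · C_{2} = -1 · 2 = -2
  i = 5 (odd): ∫ x^5 ρ_sc = 0 (vanishes)

Summing the contributions: ∫_{−2}^{2} p(x) ρ_sc(x) dx = 4 + (-2) = 2.


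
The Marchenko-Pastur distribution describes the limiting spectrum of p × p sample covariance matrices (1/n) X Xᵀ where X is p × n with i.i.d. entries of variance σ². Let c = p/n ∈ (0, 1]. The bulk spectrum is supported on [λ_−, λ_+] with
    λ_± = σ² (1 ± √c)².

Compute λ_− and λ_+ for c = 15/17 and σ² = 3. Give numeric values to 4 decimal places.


c = 15/17 = 0.882353; √c = 0.939336.
λ_− = σ² (1 − √c)² = 3 · (1 − 0.939336)² = 3 · (0.060664)² = 0.011040.
λ_+ = σ² (1 + √c)² = 3 · (1 + 0.939336)² = 3 · (1.939336)² = 11.283077.

Rounded to 4 decimal places: λ_− ≈ 0.0110, λ_+ ≈ 11.2831.


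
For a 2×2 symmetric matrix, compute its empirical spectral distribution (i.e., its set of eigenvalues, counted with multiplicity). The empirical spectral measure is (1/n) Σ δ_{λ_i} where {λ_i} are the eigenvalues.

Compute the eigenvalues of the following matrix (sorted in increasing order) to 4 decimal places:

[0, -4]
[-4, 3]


Since M is real symmetric, both eigenvalues are real; they are the roots of det(λI − M) = λ² − (tr M) λ + det M.
tr M = 0 + 3 = 3.
det M = 0·3 − (-4)² = 0 − 16 = -16.
Characteristic polynomial: λ² − 3λ − 16 = 0.
Discriminant Δ = (tr M)² − 4·det M = 9 − (-64) = 73; √Δ = 8.544004.
λ = (tr M ± √Δ)/2 = (3 ± 8.544004)/2, giving (tr M − √Δ)/2 = -2.7720 and (tr M + √Δ)/2 = 5.7720.

Eigenvalues sorted in increasing order: [-2.7720, 5.7720].


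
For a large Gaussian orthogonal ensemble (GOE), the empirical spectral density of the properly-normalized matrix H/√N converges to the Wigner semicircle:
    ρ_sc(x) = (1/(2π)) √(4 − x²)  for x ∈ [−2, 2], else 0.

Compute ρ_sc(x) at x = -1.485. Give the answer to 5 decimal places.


ρ_sc(x) = (1/(2π)) √(4 − x²). With x = -1.485:
  4 − x² = 4 − (-1.485)² = 4 − 2.205225 = 1.794775.
  √(4 − x²) = 1.339692.
  1/(2π) = 0.159155.
  ρ_sc(-1.485) = 0.159155 · 1.339692 = 0.213219.

Rounded to 5 decimal places: ρ_sc(-1.485) ≈ 0.21322.


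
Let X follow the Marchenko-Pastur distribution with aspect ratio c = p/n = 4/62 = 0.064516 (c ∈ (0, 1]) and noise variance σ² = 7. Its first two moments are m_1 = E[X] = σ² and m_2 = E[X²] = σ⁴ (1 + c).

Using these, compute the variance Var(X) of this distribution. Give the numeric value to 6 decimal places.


m_1 = E[X] = σ² = 7, so m_1² = 49.
m_2 = E[X²] = σ⁴ (1 + c) = 49 · (1 + 0.064516) = 49 · 1.064516 = 52.161290.
(Note m_2 − m_1² simplifies to c · σ⁴ = 0.064516 · 49.)

Var(X) = m_2 − m_1² = 52.161290 − 49 = 3.161290.


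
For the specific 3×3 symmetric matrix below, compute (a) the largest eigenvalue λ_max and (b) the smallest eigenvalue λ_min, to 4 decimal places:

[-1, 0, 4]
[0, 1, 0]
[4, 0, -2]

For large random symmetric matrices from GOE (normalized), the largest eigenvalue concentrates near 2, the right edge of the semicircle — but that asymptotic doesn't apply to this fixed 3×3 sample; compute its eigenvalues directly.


Since M is real symmetric, all three eigenvalues are real; they are the roots of det(λI − M) = λ³ − (tr M) λ² + s λ − det M, where s is the sum of the principal 2×2 minors.
tr M = -1 + 1 + (-2) = -2.
s = ((-1)·1 − 0²) + ((-1)·(-2) − 4²) + (1·(-2) − 0²) = -1 + (-14) + (-2) = -17.
det M (expand along row 1) = (-1)·(-2) − 0·0 + 4·(-4) = -14.
Characteristic polynomial: λ³ + 2λ² − 17λ + 14 = 0.
Substitute λ = y + (tr M)/3 = y − 0.666667 to remove the quadratic term: y³ + p·y + q = 0 with p = s − (tr M)²/3 = -18.333333 and q = −2(tr M)³/27 + (tr M)·s/3 − det M = 25.925926.
Three real roots ⇒ use the trigonometric (Viète) form: r = 2√(−p/3) = 4.944132, φ = arccos(3q/(p·r)) = arccos(-0.858073) = 2.602301 rad.
y_k = r·cos(φ/3 − 2πk/3) for k = 0, 1, 2 gives y = 3.197796, 1.666667, -4.864462.
λ_k = y_k − 0.666667 gives λ = 2.5311, 1.0000, -5.5311 (check: the sum is -2.0000 = tr M).

Hence λ_max = 2.5311 and λ_min = -5.5311.


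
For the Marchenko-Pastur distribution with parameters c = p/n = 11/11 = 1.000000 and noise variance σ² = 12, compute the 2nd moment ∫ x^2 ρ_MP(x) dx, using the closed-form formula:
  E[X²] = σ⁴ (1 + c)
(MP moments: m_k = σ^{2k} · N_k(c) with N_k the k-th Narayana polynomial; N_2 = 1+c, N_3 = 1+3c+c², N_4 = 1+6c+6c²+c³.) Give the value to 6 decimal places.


E[X²] = σ⁴ (1 + c) (second MP moment). With σ² = 12 (so σ⁴ = 144) and c = 11/11 = 1.000000: E[X²] = 144 · (1 + 1.000000) = 144 · 2.000000.

So E[X^2] = 288.000000.


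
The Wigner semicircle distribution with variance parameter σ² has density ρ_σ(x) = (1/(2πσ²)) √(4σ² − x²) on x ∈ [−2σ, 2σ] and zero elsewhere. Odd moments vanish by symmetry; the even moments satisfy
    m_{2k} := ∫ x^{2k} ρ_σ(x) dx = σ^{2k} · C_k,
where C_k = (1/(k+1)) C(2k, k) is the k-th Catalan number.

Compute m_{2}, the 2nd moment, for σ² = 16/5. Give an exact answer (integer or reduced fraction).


By the scaled semicircle moment identity, m_{2k} = σ^{2k} · C_k with k = 1.
C_1 = (1/(k+1)) · C(2k, k) = (1/2) · C(2, 1) = (1/2) · 2 = 1.
σ^{2k} = (σ²)^k = (16/5)^1 = 16/5.

Therefore m_{2} = σ^{2} · C_1 = (16/5) · 1 = 16/5.


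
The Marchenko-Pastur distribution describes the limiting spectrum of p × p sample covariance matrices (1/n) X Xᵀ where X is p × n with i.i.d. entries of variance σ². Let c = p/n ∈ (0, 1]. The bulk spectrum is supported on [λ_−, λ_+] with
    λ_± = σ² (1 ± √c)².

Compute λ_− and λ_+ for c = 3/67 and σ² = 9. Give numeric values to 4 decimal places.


c = 3/67 = 0.044776; √c = 0.211604.
λ_− = σ² (1 − √c)² = 9 · (1 − 0.211604)² = 9 · (0.788396)² = 5.594119.
λ_+ = σ² (1 + √c)² = 9 · (1 + 0.211604)² = 9 · (1.211604)² = 13.211851.

Rounded to 4 decimal places: λ_− ≈ 5.5941, λ_+ ≈ 13.2119.


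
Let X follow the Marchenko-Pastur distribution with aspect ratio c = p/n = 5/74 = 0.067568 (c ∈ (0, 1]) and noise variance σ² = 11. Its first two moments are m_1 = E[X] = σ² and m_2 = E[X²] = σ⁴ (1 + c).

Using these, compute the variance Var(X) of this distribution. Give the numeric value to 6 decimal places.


m_1 = E[X] = σ² = 11, so m_1² = 121.
m_2 = E[X²] = σ⁴ (1 + c) = 121 · (1 + 0.067568) = 121 · 1.067568 = 129.175676.
(Note m_2 − m_1² simplifies to c · σ⁴ = 0.067568 · 121.)

Var(X) = m_2 − m_1² = 129.175676 − 121 = 8.175676.


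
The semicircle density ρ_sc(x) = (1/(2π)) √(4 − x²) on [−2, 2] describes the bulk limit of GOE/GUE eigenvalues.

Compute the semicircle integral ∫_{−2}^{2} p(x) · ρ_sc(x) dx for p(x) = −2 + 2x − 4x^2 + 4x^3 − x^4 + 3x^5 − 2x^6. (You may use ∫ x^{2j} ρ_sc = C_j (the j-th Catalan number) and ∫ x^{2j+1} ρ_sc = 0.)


Write p(x) = Σ a_i x^i, split into monomials and integrate each against ρ_sc separately.
Using ∫ x^{2j} ρ_sc = C_j = (1/(j+1)) C(2j, j) (Catalan numbers) and ∫ x^{2j+1} ρ_sc = 0 (odd monomials vanish by symmetry):
  i = 0 (even): a_0 · C_{0} = -2 · 1 = -2
  i = 1 (odd): ∫ x^1 ρ_sc = 0 (vanishes)
  i = 2 (even): a_2 · C_{1} = -4 · 1 = -4
  i = 3 (odd): ∫ x^3 ρ_sc = 0 (vanishes)
  i = 4 (even): a_4 · C_{2} = -1 · 2 = -2
  i = 5 (odd): ∫ x^5 ρ_sc = 0 (vanishes)
  i = 6 (even): a_6 · C_{3} = -2 · 5 = -10

Summing the contributions: ∫_{−2}^{2} p(x) ρ_sc(x) dx = (-2) + (-4) + (-2) + (-10) = -18.


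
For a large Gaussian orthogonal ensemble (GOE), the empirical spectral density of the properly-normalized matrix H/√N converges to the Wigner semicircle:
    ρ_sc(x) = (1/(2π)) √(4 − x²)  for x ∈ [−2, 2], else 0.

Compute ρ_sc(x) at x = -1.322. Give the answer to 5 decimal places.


ρ_sc(x) = (1/(2π)) √(4 − x²). With x = -1.322:
  4 − x² = 4 − (-1.322)² = 4 − 1.747684 = 2.252316.
  √(4 − x²) = 1.500772.
  1/(2π) = 0.159155.
  ρ_sc(-1.322) = 0.159155 · 1.500772 = 0.238855.

Rounded to 5 decimal places: ρ_sc(-1.322) ≈ 0.23886.


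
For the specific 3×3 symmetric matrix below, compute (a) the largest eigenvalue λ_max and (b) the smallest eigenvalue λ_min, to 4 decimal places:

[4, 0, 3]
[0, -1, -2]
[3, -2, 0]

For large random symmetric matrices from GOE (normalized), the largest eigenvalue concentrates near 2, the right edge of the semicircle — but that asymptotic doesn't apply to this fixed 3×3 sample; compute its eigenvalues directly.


Since M is real symmetric, all three eigenvalues are real; they are the roots of det(λI − M) = λ³ − (tr M) λ² + s λ − det M, where s is the sum of the principal 2×2 minors.
tr M = 4 + (-1) + 0 = 3.
s = (4·(-1) − 0²) + (4·0 − 3²) + ((-1)·0 − (-2)²) = -4 + (-9) + (-4) = -17.
det M (expand along row 1) = 4·(-4) − 0·6 + 3·3 = -7.
Characteristic polynomial: λ³ − 3λ² − 17λ + 7 = 0.
Substitute λ = y + (tr M)/3 = y + 1.000000 to remove the quadratic term: y³ + p·y + q = 0 with p = s − (tr M)²/3 = -20.000000 and q = −2(tr M)³/27 + (tr M)·s/3 − det M = -12.000000.
Three real roots ⇒ use the trigonometric (Viète) form: r = 2√(−p/3) = 5.163978, φ = arccos(3q/(p·r)) = arccos(0.348569) = 1.214753 rad.
y_k = r·cos(φ/3 − 2πk/3) for k = 0, 1, 2 gives y = 4.746392, -0.611429, -4.134963.
λ_k = y_k + 1.000000 gives λ = 5.7464, 0.3886, -3.1350 (check: the sum is 3.0000 = tr M).

Hence λ_max = 5.7464 and λ_min = -3.1350.


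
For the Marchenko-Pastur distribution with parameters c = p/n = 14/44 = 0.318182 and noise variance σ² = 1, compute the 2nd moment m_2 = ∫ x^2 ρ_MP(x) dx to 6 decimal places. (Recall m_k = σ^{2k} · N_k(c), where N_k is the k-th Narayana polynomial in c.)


E[X²] = σ⁴ (1 + c) (second MP moment). With σ² = 1 (so σ⁴ = 1) and c = 14/44 = 0.318182: E[X²] = 1 · (1 + 0.318182) = 1 · 1.318182.

So E[X^2] = 1.318182.


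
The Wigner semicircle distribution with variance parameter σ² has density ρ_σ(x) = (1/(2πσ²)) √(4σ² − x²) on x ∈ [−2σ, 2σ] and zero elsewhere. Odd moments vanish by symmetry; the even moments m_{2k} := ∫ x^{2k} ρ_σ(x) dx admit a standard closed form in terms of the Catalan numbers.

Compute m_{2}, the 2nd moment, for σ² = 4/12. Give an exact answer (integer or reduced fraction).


By the scaled semicircle moment identity, m_{2k} = σ^{2k} · C_k with k = 1.
C_1 = (1/(k+1)) · C(2k, k) = (1/2) · C(2, 1) = (1/2) · 2 = 1.
σ^{2k} = (σ²)^k = (4/12)^1 = 1/3.

Therefore m_{2} = σ^{2} · C_1 = (1/3) · 1 = 1/3.


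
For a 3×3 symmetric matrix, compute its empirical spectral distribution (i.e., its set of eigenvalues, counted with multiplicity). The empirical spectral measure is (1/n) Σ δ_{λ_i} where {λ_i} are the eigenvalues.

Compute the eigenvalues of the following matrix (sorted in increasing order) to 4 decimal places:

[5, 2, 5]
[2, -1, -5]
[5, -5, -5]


Since M is real symmetric, all three eigenvalues are real; they are the roots of det(λI − M) = λ³ − (tr M) λ² + s λ − det M, where s is the sum of the principal 2×2 minors.
tr M = 5 + (-1) + (-5) = -1.
s = (5·(-1) − 2²) + (5·(-5) − 5²) + ((-1)·(-5) − (-5)²) = -9 + (-50) + (-20) = -79.
det M (expand along row 1) = 5·(-20) − 2·15 + 5·(-5) = -155.
Characteristic polynomial: λ³ + λ² − 79λ + 155 = 0.
Substitute λ = y + (tr M)/3 = y − 0.333333 to remove the quadratic term: y³ + p·y + q = 0 with p = s − (tr M)²/3 = -79.333333 and q = −2(tr M)³/27 + (tr M)·s/3 − det M = 181.407407.
Three real roots ⇒ use the trigonometric (Viète) form: r = 2√(−p/3) = 10.284832, φ = arccos(3q/(p·r)) = arccos(-0.666996) = 2.300966 rad.
y_k = r·cos(φ/3 − 2πk/3) for k = 0, 1, 2 gives y = 7.405117, 2.478583, -9.883700.
λ_k = y_k − 0.333333 gives λ = 7.0718, 2.1452, -10.2170 (check: the sum is -1.0000 = tr M).

Eigenvalues sorted in increasing order: [-10.2170, 2.1452, 7.0718].


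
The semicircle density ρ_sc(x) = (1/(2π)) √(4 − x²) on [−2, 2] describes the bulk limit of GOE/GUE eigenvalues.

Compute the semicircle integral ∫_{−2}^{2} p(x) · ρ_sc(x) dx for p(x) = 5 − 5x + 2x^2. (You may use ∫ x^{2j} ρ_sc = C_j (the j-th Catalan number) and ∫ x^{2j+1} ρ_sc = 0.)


Write p(x) = Σ a_i x^i, split into monomials and integrate each against ρ_sc separately.
Using ∫ x^{2j} ρ_sc = C_j = (1/(j+1)) C(2j, j) (Catalan numbers) and ∫ x^{2j+1} ρ_sc = 0 (odd monomials vanish by symmetry):
  i = 0 (even): a_0 · C_{0} = 5 · 1 = 5
  i = 1 (odd): ∫ x^1 ρ_sc = 0 (vanishes)
  i = 2 (even): a_2 · C_{1} = 2 · 1 = 2

Summing the contributions: ∫_{−2}^{2} p(x) ρ_sc(x) dx = 5 + 2 = 7.


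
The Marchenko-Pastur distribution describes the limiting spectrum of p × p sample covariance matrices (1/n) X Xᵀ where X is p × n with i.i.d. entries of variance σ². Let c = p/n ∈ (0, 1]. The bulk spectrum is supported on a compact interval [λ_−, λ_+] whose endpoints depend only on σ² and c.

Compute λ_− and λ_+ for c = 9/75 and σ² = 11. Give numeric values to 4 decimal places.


c = 9/75 = 0.120000; √c = 0.346410.
λ_− = σ² (1 − √c)² = 11 · (1 − 0.346410)² = 11 · (0.653590)² = 4.698976.
λ_+ = σ² (1 + √c)² = 11 · (1 + 0.346410)² = 11 · (1.346410)² = 19.941024.

Rounded to 4 decimal places: λ_− ≈ 4.6990, λ_+ ≈ 19.9410.


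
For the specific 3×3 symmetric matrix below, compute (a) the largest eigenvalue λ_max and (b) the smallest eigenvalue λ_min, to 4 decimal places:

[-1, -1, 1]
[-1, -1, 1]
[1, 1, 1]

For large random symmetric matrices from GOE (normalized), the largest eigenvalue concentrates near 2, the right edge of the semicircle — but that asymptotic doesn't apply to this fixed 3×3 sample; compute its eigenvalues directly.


Since M is real symmetric, all three eigenvalues are real; they are the roots of det(λI − M) = λ³ − (tr M) λ² + s λ − det M, where s is the sum of the principal 2×2 minors.
tr M = -1 + (-1) + 1 = -1.
s = ((-1)·(-1) − (-1)²) + ((-1)·1 − 1²) + ((-1)·1 − 1²) = 0 + (-2) + (-2) = -4.
det M (expand along row 1) = (-1)·(-2) − (-1)·(-2) + 1·0 = 0.
Characteristic polynomial: λ³ + λ² − 4λ = 0.
Substitute λ = y + (tr M)/3 = y − 0.333333 to remove the quadratic term: y³ + p·y + q = 0 with p = s − (tr M)²/3 = -4.333333 and q = −2(tr M)³/27 + (tr M)·s/3 − det M = 1.407407.
Three real roots ⇒ use the trigonometric (Viète) form: r = 2√(−p/3) = 2.403701, φ = arccos(3q/(p·r)) = arccos(-0.405358) = 1.988167 rad.
y_k = r·cos(φ/3 − 2πk/3) for k = 0, 1, 2 gives y = 1.894886, 0.333333, -2.228219.
λ_k = y_k − 0.333333 gives λ = 1.5616, 0.0000, -2.5616 (check: the sum is -1.0000 = tr M).

Hence λ_max = 1.5616 and λ_min = -2.5616.


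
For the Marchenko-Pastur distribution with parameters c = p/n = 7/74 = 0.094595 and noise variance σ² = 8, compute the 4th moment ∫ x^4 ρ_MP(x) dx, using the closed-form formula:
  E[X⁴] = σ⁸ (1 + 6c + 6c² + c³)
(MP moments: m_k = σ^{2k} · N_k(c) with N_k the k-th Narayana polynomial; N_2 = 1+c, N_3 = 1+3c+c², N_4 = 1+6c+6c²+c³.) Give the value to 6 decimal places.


E[X⁴] = σ⁸ (1 + 6c + 6c² + c³) (fourth MP moment). With σ² = 8 (so σ⁸ = 4096) and c = 7/74 = 0.094595: E[X⁴] = 4096 · (1 + 6·0.094595 + 6·(0.094595)² + (0.094595)³) = 4096 · 1.622103.

So E[X^4] = 6644.133220.


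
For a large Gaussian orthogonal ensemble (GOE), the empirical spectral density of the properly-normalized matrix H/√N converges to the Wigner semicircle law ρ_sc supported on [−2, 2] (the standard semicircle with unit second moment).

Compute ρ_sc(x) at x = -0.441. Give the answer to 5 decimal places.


ρ_sc(x) = (1/(2π)) √(4 − x²). With x = -0.441:
  4 − x² = 4 − (-0.441)² = 4 − 0.194481 = 3.805519.
  √(4 − x²) = 1.950774.
  1/(2π) = 0.159155.
  ρ_sc(-0.441) = 0.159155 · 1.950774 = 0.310475.

Rounded to 5 decimal places: ρ_sc(-0.441) ≈ 0.31048.


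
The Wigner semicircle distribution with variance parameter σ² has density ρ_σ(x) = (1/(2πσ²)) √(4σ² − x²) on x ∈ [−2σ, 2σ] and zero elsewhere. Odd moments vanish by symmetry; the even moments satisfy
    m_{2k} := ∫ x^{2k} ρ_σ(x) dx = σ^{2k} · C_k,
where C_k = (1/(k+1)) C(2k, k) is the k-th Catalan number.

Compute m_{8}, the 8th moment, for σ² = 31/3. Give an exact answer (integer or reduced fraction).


By the scaled semicircle moment identity, m_{2k} = σ^{2k} · C_k with k = 4.
C_4 = (1/(k+1)) · C(2k, k) = (1/5) · C(8, 4) = (1/5) · 70 = 14.
σ^{2k} = (σ²)^k = (31/3)^4 = 923521/81.

Therefore m_{8} = σ^{8} · C_4 = (923521/81) · 14 = 12929294/81.


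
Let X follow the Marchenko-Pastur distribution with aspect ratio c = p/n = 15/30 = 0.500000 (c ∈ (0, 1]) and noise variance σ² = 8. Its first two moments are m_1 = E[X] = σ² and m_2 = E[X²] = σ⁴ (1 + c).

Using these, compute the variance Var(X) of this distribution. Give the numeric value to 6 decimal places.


m_1 = E[X] = σ² = 8, so m_1² = 64.
m_2 = E[X²] = σ⁴ (1 + c) = 64 · (1 + 0.500000) = 64 · 1.500000 = 96.000000.
(Note m_2 − m_1² simplifies to c · σ⁴ = 0.500000 · 64.)

Var(X) = m_2 − m_1² = 96.000000 − 64 = 32.000000.


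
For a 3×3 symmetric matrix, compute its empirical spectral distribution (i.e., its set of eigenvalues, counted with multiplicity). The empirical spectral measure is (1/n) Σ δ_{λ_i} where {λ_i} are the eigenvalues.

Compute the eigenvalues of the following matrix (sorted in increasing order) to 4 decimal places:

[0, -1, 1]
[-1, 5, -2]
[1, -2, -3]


Since M is real symmetric, all three eigenvalues are real; they are the roots of det(λI − M) = λ³ − (tr M) λ² + s λ − det M, where s is the sum of the principal 2×2 minors.
tr M = 0 + 5 + (-3) = 2.
s = (0·5 − (-1)²) + (0·(-3) − 1²) + (5·(-3) − (-2)²) = -1 + (-1) + (-19) = -21.
det M (expand along row 1) = 0·(-19) − (-1)·5 + 1·(-3) = 2.
Characteristic polynomial: λ³ − 2λ² − 21λ − 2 = 0.
Substitute λ = y + (tr M)/3 = y + 0.666667 to remove the quadratic term: y³ + p·y + q = 0 with p = s − (tr M)²/3 = -22.333333 and q = −2(tr M)³/27 + (tr M)·s/3 − det M = -16.592593.
Three real roots ⇒ use the trigonometric (Viète) form: r = 2√(−p/3) = 5.456902, φ = arccos(3q/(p·r)) = arccos(0.408447) = 1.150044 rad.
y_k = r·cos(φ/3 − 2πk/3) for k = 0, 1, 2 gives y = 5.060827, -0.762828, -4.297999.
λ_k = y_k + 0.666667 gives λ = 5.7275, -0.0962, -3.6313 (check: the sum is 2.0000 = tr M).

Eigenvalues sorted in increasing order: [-3.6313, -0.0962, 5.7275].


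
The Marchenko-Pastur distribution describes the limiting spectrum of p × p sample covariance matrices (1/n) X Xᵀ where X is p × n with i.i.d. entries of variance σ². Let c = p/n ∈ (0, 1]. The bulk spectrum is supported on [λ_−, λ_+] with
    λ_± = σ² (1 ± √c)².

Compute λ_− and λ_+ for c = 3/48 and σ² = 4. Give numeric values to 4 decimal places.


c = 3/48 = 0.062500; √c = 0.250000.
λ_− = σ² (1 − √c)² = 4 · (1 − 0.250000)² = 4 · (0.750000)² = 2.250000.
λ_+ = σ² (1 + √c)² = 4 · (1 + 0.250000)² = 4 · (1.250000)² = 6.250000.

Rounded to 4 decimal places: λ_− ≈ 2.2500, λ_+ ≈ 6.2500.


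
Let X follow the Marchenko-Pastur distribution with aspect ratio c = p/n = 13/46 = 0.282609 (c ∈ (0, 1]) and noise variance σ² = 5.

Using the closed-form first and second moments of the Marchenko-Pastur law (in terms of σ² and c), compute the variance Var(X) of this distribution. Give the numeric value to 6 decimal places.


Recall the MP moments m_1 = E[X] = σ² and m_2 = E[X²] = σ⁴ (1 + c).
m_1 = E[X] = σ² = 5, so m_1² = 25.
m_2 = E[X²] = σ⁴ (1 + c) = 25 · (1 + 0.282609) = 25 · 1.282609 = 32.065217.
(Note m_2 − m_1² simplifies to c · σ⁴ = 0.282609 · 25.)

Var(X) = m_2 − m_1² = 32.065217 − 25 = 7.065217.


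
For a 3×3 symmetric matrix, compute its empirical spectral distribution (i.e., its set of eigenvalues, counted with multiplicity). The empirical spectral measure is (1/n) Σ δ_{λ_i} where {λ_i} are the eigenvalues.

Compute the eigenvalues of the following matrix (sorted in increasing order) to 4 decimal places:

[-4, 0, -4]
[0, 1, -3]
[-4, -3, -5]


Since M is real symmetric, all three eigenvalues are real; they are the roots of det(λI − M) = λ³ − (tr M) λ² + s λ − det M, where s is the sum of the principal 2×2 minors.
tr M = -4 + 1 + (-5) = -8.
s = ((-4)·1 − 0²) + ((-4)·(-5) − (-4)²) + (1·(-5) − (-3)²) = -4 + 4 + (-14) = -14.
det M (expand along row 1) = (-4)·(-14) − 0·(-12) + (-4)·4 = 40.
Characteristic polynomial: λ³ + 8λ² − 14λ − 40 = 0.
Substitute λ = y + (tr M)/3 = y − 2.666667 to remove the quadratic term: y³ + p·y + q = 0 with p = s − (tr M)²/3 = -35.333333 and q = −2(tr M)³/27 + (tr M)·s/3 − det M = 35.259259.
Three real roots ⇒ use the trigonometric (Viète) form: r = 2√(−p/3) = 6.863753, φ = arccos(3q/(p·r)) = arccos(-0.436162) = 2.022126 rad.
y_k = r·cos(φ/3 − 2πk/3) for k = 0, 1, 2 gives y = 5.362687, 1.028714, -6.391401.
λ_k = y_k − 2.666667 gives λ = 2.6960, -1.6380, -9.0581 (check: the sum is -8.0000 = tr M).

Eigenvalues sorted in increasing order: [-9.0581, -1.6380, 2.6960].


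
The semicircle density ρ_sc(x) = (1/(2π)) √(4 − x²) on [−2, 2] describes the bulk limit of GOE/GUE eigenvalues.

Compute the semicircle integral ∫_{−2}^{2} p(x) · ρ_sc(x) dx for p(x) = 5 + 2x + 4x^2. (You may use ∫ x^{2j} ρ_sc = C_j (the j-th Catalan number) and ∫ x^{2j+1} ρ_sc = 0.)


Write p(x) = Σ a_i x^i, split into monomials and integrate each against ρ_sc separately.
Using ∫ x^{2j} ρ_sc = C_j = (1/(j+1)) C(2j, j) (Catalan numbers) and ∫ x^{2j+1} ρ_sc = 0 (odd monomials vanish by symmetry):
  i = 0 (even): a_0 · C_{0} = 5 · 1 = 5
  i = 1 (odd): ∫ x^1 ρ_sc = 0 (vanishes)
  i = 2 (even): a_2 · C_{1} = 4 · 1 = 4

Summing the contributions: ∫_{−2}^{2} p(x) ρ_sc(x) dx = 5 + 4 = 9.


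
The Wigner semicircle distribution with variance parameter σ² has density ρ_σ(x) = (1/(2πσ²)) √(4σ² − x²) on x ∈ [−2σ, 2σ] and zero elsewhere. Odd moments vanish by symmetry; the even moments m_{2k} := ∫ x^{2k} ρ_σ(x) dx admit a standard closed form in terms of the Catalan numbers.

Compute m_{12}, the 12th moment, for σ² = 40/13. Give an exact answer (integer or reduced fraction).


By the scaled semicircle moment identity, m_{2k} = σ^{2k} · C_k with k = 6.
C_6 = (1/(k+1)) · C(2k, k) = (1/7) · C(12, 6) = (1/7) · 924 = 132.
σ^{2k} = (σ²)^k = (40/13)^6 = 4096000000/4826809.

Therefore m_{12} = σ^{12} · C_6 = (4096000000/4826809) · 132 = 540672000000/4826809.


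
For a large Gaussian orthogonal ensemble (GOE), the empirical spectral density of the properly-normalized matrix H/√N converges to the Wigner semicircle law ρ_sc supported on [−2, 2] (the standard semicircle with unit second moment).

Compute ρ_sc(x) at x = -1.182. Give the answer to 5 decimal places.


ρ_sc(x) = (1/(2π)) √(4 − x²). With x = -1.182:
  4 − x² = 4 − (-1.182)² = 4 − 1.397124 = 2.602876.
  √(4 − x²) = 1.613343.
  1/(2π) = 0.159155.
  ρ_sc(-1.182) = 0.159155 · 1.613343 = 0.256772.

Rounded to 5 decimal places: ρ_sc(-1.182) ≈ 0.25677.


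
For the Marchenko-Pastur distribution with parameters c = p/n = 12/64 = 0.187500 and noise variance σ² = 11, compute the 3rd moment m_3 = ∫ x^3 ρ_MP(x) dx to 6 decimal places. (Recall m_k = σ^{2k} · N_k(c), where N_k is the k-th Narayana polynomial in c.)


E[X³] = σ⁶ (1 + 3c + c²) (third MP moment). With σ² = 11 (so σ⁶ = 1331) and c = 12/64 = 0.187500: E[X³] = 1331 · (1 + 3·0.187500 + (0.187500)²) = 1331 · 1.597656.

So E[X^3] = 2126.480469.


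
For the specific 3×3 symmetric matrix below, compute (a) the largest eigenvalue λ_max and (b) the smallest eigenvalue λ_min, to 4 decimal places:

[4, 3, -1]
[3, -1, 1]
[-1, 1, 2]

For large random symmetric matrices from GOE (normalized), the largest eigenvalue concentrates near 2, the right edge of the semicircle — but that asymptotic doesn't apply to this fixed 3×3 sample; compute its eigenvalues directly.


Since M is real symmetric, all three eigenvalues are real; they are the roots of det(λI − M) = λ³ − (tr M) λ² + s λ − det M, where s is the sum of the principal 2×2 minors.
tr M = 4 + (-1) + 2 = 5.
s = (4·(-1) − 3²) + (4·2 − (-1)²) + ((-1)·2 − 1²) = -13 + 7 + (-3) = -9.
det M (expand along row 1) = 4·(-3) − 3·7 + (-1)·2 = -35.
Characteristic polynomial: λ³ − 5λ² − 9λ + 35 = 0.
Substitute λ = y + (tr M)/3 = y + 1.666667 to remove the quadratic term: y³ + p·y + q = 0 with p = s − (tr M)²/3 = -17.333333 and q = −2(tr M)³/27 + (tr M)·s/3 − det M = 10.740741.
Three real roots ⇒ use the trigonometric (Viète) form: r = 2√(−p/3) = 4.807402, φ = arccos(3q/(p·r)) = arccos(-0.386690) = 1.967836 rad.
y_k = r·cos(φ/3 − 2πk/3) for k = 0, 1, 2 gives y = 3.809730, 0.634387, -4.444117.
λ_k = y_k + 1.666667 gives λ = 5.4764, 2.3011, -2.7775 (check: the sum is 5.0000 = tr M).

Hence λ_max = 5.4764 and λ_min = -2.7775.


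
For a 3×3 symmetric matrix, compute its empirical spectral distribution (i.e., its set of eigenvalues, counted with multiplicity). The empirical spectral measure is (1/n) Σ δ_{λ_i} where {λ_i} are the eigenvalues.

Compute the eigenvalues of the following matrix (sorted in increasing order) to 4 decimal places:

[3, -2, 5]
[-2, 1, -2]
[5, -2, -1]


Since M is real symmetric, all three eigenvalues are real; they are the roots of det(λI − M) = λ³ − (tr M) λ² + s λ − det M, where s is the sum of the principal 2×2 minors.
tr M = 3 + 1 + (-1) = 3.
s = (3·1 − (-2)²) + (3·(-1) − 5²) + (1·(-1) − (-2)²) = -1 + (-28) + (-5) = -34.
det M (expand along row 1) = 3·(-5) − (-2)·12 + 5·(-1) = 4.
Characteristic polynomial: λ³ − 3λ² − 34λ − 4 = 0.
Substitute λ = y + (tr M)/3 = y + 1.000000 to remove the quadratic term: y³ + p·y + q = 0 with p = s − (tr M)²/3 = -37.000000 and q = −2(tr M)³/27 + (tr M)·s/3 − det M = -40.000000.
Three real roots ⇒ use the trigonometric (Viète) form: r = 2√(−p/3) = 7.023769, φ = arccos(3q/(p·r)) = arccos(0.461753) = 1.090826 rad.
y_k = r·cos(φ/3 − 2πk/3) for k = 0, 1, 2 gives y = 6.564551, -1.118945, -5.445606.
λ_k = y_k + 1.000000 gives λ = 7.5646, -0.1189, -4.4456 (check: the sum is 3.0000 = tr M).

Eigenvalues sorted in increasing order: [-4.4456, -0.1189, 7.5646].


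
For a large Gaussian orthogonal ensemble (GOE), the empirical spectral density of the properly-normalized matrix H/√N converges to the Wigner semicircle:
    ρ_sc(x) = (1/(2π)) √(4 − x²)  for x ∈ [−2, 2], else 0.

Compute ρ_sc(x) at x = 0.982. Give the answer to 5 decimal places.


ρ_sc(x) = (1/(2π)) √(4 − x²). With x = 0.982:
  4 − x² = 4 − (0.982)² = 4 − 0.964324 = 3.035676.
  √(4 − x²) = 1.742319.
  1/(2π) = 0.159155.
  ρ_sc(0.982) = 0.159155 · 1.742319 = 0.277299.

Rounded to 5 decimal places: ρ_sc(0.982) ≈ 0.27730.
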